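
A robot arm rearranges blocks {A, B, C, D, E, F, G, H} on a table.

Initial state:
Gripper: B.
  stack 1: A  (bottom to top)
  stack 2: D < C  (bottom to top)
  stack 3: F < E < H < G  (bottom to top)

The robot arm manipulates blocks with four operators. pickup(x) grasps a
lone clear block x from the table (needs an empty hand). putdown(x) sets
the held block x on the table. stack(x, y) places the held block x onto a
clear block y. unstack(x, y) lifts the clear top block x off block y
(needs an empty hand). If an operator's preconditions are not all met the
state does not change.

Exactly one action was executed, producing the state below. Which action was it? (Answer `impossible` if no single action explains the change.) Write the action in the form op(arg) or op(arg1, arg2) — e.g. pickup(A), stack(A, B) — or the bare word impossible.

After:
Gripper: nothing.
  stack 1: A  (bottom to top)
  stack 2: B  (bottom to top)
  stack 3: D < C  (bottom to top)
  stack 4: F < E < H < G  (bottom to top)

target: towers=[A; B; D/C; F/E/H/G] holding=-
        putdown(B) → towers=[A; B; D/C; F/E/H/G] holding=-  ← match
       stack(B, G) → towers=[A; D/C; F/E/H/G/B] holding=-
       stack(B, A) → towers=[A/B; D/C; F/E/H/G] holding=-
       stack(B, C) → towers=[A; D/C/B; F/E/H/G] holding=-

putdown(B)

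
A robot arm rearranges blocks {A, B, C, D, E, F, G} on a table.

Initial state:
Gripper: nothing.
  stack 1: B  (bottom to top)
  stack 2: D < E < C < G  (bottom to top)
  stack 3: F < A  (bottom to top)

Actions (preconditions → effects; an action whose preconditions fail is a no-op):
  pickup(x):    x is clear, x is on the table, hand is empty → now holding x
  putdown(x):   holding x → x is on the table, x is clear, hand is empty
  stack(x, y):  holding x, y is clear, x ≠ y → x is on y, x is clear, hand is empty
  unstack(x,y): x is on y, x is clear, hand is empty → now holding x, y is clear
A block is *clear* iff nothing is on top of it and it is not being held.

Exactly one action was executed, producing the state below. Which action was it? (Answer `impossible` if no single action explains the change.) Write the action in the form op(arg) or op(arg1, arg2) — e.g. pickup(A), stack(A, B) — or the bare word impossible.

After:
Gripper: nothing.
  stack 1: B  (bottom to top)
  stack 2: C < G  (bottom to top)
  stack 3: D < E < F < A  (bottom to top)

target: towers=[B; C/G; D/E/F/A] holding=-
         pickup(B) → towers=[D/E/C/G; F/A] holding=B
     unstack(G, C) → towers=[B; D/E/C; F/A] holding=G
     unstack(A, F) → towers=[B; D/E/C/G; F] holding=A
none of the 3 applicable actions match → impossible

impossible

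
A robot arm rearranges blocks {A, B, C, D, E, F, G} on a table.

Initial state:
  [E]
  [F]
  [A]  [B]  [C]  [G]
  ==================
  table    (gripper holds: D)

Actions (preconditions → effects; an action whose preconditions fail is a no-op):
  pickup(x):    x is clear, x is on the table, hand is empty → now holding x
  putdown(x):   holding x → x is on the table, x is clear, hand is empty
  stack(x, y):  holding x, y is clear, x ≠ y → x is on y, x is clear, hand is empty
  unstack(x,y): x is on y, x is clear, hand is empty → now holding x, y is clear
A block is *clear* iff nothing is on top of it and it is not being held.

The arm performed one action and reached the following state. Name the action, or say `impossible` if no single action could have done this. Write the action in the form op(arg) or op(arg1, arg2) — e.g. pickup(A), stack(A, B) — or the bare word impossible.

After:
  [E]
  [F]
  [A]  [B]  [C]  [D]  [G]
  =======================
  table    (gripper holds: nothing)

target: towers=[A/F/E; B; C; D; G] holding=-
        putdown(D) → towers=[A/F/E; B; C; D; G] holding=-  ← match
       stack(D, B) → towers=[A/F/E; B/D; C; G] holding=-
       stack(D, G) → towers=[A/F/E; B; C; G/D] holding=-
       stack(D, E) → towers=[A/F/E/D; B; C; G] holding=-
       stack(D, C) → towers=[A/F/E; B; C/D; G] holding=-

putdown(D)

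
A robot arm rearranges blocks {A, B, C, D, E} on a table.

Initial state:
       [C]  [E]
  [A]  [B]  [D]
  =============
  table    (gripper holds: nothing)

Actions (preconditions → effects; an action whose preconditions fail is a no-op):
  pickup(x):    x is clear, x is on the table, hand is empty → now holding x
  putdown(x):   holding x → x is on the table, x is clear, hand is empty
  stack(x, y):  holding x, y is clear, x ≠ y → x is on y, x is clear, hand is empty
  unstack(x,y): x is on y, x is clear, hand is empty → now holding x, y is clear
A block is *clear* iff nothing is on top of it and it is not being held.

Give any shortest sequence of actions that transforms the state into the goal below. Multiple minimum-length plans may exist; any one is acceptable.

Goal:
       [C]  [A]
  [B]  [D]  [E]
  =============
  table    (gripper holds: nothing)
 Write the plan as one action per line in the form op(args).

step 1 (unstack(E, D)): towers=[A; B/C; D] holding=E
step 2 (putdown(E)): towers=[A; B/C; D; E] holding=-
step 3 (pickup(A)): towers=[B/C; D; E] holding=A
step 4 (stack(A, E)): towers=[B/C; D; E/A] holding=-
step 5 (unstack(C, B)): towers=[B; D; E/A] holding=C
step 6 (stack(C, D)): towers=[B; D/C; E/A] holding=-
goal check: towers=[B; D/C; E/A] holding=- — reached (length 6, optimal by BFS)

unstack(E, D)
putdown(E)
pickup(A)
stack(A, E)
unstack(C, B)
stack(C, D)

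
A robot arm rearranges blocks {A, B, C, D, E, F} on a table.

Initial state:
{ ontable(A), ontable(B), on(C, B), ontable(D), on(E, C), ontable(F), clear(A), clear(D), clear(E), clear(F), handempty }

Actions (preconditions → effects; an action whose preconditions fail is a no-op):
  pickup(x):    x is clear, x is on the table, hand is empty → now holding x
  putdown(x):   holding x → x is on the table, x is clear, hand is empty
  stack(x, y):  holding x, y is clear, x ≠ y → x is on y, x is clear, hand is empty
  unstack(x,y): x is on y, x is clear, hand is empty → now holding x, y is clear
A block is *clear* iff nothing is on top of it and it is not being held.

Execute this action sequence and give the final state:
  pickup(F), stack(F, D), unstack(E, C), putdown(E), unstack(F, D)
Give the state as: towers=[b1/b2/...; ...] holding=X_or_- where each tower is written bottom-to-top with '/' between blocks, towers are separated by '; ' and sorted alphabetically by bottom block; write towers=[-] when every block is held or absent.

towers=[A; B/C; D; E] holding=F

step 1 (pickup(F)): towers=[A; B/C/E; D] holding=F
step 2 (stack(F, D)): towers=[A; B/C/E; D/F] holding=-
step 3 (unstack(E, C)): towers=[A; B/C; D/F] holding=E
step 4 (putdown(E)): towers=[A; B/C; D/F; E] holding=-
step 5 (unstack(F, D)): towers=[A; B/C; D; E] holding=F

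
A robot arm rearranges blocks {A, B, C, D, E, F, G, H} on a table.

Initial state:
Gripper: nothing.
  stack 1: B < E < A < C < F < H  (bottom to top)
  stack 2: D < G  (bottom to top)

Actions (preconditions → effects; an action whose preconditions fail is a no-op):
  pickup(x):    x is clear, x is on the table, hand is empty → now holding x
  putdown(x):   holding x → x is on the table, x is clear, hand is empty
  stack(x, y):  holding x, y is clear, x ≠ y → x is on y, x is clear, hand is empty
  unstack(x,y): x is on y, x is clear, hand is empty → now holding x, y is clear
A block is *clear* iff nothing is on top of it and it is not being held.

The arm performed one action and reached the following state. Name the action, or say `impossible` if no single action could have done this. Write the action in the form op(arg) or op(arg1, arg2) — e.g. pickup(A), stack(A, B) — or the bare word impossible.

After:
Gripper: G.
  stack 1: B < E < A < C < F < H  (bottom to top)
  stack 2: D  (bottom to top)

target: towers=[B/E/A/C/F/H; D] holding=G
     unstack(G, D) → towers=[B/E/A/C/F/H; D] holding=G  ← match
     unstack(H, F) → towers=[B/E/A/C/F; D/G] holding=H

unstack(G, D)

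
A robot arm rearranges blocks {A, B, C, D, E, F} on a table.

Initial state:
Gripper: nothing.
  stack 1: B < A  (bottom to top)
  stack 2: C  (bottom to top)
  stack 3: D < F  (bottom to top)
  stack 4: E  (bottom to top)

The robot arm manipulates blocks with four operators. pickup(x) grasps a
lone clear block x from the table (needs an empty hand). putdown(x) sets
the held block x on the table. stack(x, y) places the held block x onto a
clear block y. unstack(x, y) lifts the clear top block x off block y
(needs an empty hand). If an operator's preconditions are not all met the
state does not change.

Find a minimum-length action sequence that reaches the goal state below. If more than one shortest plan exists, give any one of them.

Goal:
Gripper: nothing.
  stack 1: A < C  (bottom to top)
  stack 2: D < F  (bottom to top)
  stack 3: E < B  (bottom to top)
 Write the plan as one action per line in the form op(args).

step 1 (unstack(A, B)): towers=[B; C; D/F; E] holding=A
step 2 (putdown(A)): towers=[A; B; C; D/F; E] holding=-
step 3 (pickup(B)): towers=[A; C; D/F; E] holding=B
step 4 (stack(B, E)): towers=[A; C; D/F; E/B] holding=-
step 5 (pickup(C)): towers=[A; D/F; E/B] holding=C
step 6 (stack(C, A)): towers=[A/C; D/F; E/B] holding=-
goal check: towers=[A/C; D/F; E/B] holding=- — reached (length 6, optimal by BFS)

unstack(A, B)
putdown(A)
pickup(B)
stack(B, E)
pickup(C)
stack(C, A)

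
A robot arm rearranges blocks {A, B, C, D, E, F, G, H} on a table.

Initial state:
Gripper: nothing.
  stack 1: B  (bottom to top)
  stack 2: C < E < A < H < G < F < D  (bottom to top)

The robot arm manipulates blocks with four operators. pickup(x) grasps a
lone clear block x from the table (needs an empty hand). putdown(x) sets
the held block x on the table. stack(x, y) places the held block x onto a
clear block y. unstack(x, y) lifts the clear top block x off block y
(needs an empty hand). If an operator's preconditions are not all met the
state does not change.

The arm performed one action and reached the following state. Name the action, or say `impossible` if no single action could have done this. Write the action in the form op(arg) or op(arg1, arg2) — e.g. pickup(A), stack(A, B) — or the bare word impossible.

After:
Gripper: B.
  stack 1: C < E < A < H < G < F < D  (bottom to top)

pickup(B)

target: towers=[C/E/A/H/G/F/D] holding=B
         pickup(B) → towers=[C/E/A/H/G/F/D] holding=B  ← match
     unstack(D, F) → towers=[B; C/E/A/H/G/F] holding=D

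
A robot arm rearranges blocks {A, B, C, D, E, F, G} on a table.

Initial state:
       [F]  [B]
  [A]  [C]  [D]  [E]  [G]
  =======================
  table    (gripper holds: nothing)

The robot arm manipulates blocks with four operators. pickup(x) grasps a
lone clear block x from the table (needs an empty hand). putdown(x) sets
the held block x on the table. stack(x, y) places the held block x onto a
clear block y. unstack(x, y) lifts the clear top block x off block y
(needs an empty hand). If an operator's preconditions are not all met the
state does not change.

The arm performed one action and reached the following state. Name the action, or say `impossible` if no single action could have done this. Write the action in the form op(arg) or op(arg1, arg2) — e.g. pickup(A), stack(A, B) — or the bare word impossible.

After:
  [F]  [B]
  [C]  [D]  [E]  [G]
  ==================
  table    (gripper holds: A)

target: towers=[C/F; D/B; E; G] holding=A
     unstack(B, D) → towers=[A; C/F; D; E; G] holding=B
     unstack(F, C) → towers=[A; C; D/B; E; G] holding=F
         pickup(G) → towers=[A; C/F; D/B; E] holding=G
         pickup(A) → towers=[C/F; D/B; E; G] holding=A  ← match
         pickup(E) → towers=[A; C/F; D/B; G] holding=E

pickup(A)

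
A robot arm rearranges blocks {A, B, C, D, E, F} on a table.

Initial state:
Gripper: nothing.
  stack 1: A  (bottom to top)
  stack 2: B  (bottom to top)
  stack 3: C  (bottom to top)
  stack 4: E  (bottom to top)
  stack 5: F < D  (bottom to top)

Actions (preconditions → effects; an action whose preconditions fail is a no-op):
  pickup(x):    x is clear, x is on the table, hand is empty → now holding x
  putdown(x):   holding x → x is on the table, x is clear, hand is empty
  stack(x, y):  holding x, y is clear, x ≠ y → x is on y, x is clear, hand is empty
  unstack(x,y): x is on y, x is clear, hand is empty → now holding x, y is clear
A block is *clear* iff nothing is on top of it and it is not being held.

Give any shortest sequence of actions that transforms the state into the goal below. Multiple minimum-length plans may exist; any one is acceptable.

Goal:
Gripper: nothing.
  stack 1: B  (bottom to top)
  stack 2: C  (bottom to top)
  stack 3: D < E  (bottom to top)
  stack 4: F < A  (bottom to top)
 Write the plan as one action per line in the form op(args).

step 1 (unstack(D, F)): towers=[A; B; C; E; F] holding=D
step 2 (putdown(D)): towers=[A; B; C; D; E; F] holding=-
step 3 (pickup(A)): towers=[B; C; D; E; F] holding=A
step 4 (stack(A, F)): towers=[B; C; D; E; F/A] holding=-
step 5 (pickup(E)): towers=[B; C; D; F/A] holding=E
step 6 (stack(E, D)): towers=[B; C; D/E; F/A] holding=-
goal check: towers=[B; C; D/E; F/A] holding=- — reached (length 6, optimal by BFS)

unstack(D, F)
putdown(D)
pickup(A)
stack(A, F)
pickup(E)
stack(E, D)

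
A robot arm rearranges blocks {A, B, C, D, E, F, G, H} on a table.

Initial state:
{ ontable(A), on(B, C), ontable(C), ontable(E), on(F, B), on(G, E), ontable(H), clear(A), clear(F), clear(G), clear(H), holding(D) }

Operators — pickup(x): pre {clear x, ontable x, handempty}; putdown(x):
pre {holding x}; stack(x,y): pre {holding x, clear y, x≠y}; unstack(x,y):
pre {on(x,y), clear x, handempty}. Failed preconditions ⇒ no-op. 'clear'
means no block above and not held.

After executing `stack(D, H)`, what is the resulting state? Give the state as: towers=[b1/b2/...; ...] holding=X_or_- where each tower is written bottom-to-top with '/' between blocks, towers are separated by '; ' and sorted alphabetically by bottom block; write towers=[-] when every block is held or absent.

towers=[A; C/B/F; E/G; H/D] holding=-

before: towers=[A; C/B/F; E/G; H] holding=D
pre[stack(D, H)]: holding(D) ok, clear(H) ok, D≠H ok
all met → apply stack(D, H)
after:  towers=[A; C/B/F; E/G; H/D] holding=-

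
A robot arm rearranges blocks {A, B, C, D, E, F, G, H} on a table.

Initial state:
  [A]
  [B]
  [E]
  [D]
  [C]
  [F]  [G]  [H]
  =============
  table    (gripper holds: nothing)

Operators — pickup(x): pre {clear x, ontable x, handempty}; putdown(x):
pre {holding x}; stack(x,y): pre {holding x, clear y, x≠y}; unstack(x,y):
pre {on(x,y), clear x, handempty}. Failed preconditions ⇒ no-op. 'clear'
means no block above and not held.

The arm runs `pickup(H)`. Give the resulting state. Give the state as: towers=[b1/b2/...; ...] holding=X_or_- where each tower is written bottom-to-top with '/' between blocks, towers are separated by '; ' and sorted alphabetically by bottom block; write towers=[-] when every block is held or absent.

towers=[F/C/D/E/B/A; G] holding=H

before: towers=[F/C/D/E/B/A; G; H] holding=-
pre[pickup(H)]: clear(H) yes, ontable(H) yes, handempty yes
all met → apply pickup(H)
after:  towers=[F/C/D/E/B/A; G] holding=H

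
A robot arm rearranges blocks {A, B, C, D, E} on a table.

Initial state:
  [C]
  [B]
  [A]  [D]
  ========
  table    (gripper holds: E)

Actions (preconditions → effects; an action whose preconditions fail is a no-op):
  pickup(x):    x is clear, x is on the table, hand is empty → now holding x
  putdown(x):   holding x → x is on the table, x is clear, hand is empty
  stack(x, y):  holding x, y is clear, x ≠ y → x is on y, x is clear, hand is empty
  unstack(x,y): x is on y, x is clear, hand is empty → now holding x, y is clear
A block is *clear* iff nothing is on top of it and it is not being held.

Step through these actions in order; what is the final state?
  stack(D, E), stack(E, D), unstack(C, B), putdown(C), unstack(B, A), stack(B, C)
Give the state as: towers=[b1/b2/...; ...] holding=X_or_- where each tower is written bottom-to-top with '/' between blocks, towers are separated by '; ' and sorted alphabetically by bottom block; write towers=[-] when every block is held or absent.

step 1 (stack(D, E)) [no-op]: towers=[A/B/C; D] holding=E
step 2 (stack(E, D)): towers=[A/B/C; D/E] holding=-
step 3 (unstack(C, B)): towers=[A/B; D/E] holding=C
step 4 (putdown(C)): towers=[A/B; C; D/E] holding=-
step 5 (unstack(B, A)): towers=[A; C; D/E] holding=B
step 6 (stack(B, C)): towers=[A; C/B; D/E] holding=-

towers=[A; C/B; D/E] holding=-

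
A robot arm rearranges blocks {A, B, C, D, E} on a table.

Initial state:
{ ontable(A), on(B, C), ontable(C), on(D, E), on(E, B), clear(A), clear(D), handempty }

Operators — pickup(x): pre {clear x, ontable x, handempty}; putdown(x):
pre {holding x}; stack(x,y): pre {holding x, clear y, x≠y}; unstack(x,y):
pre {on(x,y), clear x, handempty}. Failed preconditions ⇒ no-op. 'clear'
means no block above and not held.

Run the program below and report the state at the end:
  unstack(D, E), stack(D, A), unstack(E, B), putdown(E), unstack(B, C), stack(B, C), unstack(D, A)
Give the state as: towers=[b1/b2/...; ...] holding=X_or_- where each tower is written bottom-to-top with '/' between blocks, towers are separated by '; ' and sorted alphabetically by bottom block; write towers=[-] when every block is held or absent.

step 1 (unstack(D, E)): towers=[A; C/B/E] holding=D
step 2 (stack(D, A)): towers=[A/D; C/B/E] holding=-
step 3 (unstack(E, B)): towers=[A/D; C/B] holding=E
step 4 (putdown(E)): towers=[A/D; C/B; E] holding=-
step 5 (unstack(B, C)): towers=[A/D; C; E] holding=B
step 6 (stack(B, C)): towers=[A/D; C/B; E] holding=-
step 7 (unstack(D, A)): towers=[A; C/B; E] holding=D

towers=[A; C/B; E] holding=D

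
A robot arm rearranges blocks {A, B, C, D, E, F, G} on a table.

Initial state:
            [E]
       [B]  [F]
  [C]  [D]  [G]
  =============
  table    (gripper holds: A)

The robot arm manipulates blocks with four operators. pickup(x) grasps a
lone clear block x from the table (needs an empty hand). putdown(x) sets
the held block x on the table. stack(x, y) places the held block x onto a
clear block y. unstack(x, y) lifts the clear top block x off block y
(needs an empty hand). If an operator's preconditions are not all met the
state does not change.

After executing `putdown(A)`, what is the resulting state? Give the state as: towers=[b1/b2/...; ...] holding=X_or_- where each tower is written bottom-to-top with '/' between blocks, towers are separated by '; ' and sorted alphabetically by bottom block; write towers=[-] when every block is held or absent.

before: towers=[C; D/B; G/F/E] holding=A
pre[putdown(A)]: holding(A) ✓
all met → apply putdown(A)
after:  towers=[A; C; D/B; G/F/E] holding=-

towers=[A; C; D/B; G/F/E] holding=-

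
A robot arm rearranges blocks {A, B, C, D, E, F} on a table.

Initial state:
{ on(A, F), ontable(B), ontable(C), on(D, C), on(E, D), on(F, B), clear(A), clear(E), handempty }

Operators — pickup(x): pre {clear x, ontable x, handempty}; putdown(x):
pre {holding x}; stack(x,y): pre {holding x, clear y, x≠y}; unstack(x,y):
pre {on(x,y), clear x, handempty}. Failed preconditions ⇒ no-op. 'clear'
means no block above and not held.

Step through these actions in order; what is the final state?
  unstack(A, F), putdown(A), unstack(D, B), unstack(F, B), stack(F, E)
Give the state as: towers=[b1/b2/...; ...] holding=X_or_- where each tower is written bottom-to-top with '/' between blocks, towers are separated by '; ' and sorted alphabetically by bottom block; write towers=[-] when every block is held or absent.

towers=[A; B; C/D/E/F] holding=-

step 1 (unstack(A, F)): towers=[B/F; C/D/E] holding=A
step 2 (putdown(A)): towers=[A; B/F; C/D/E] holding=-
step 3 (unstack(D, B)) [no-op]: towers=[A; B/F; C/D/E] holding=-
step 4 (unstack(F, B)): towers=[A; B; C/D/E] holding=F
step 5 (stack(F, E)): towers=[A; B; C/D/E/F] holding=-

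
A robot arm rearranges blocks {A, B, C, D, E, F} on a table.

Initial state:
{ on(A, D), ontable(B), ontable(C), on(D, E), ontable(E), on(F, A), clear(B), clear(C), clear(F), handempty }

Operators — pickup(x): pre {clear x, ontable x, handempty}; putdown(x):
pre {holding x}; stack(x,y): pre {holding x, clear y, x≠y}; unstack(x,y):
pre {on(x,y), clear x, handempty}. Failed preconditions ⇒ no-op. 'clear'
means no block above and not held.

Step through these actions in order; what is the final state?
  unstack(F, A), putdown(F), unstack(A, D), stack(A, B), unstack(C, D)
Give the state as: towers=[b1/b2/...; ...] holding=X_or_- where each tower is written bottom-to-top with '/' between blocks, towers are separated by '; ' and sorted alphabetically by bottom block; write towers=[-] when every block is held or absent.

towers=[B/A; C; E/D; F] holding=-

step 1 (unstack(F, A)): towers=[B; C; E/D/A] holding=F
step 2 (putdown(F)): towers=[B; C; E/D/A; F] holding=-
step 3 (unstack(A, D)): towers=[B; C; E/D; F] holding=A
step 4 (stack(A, B)): towers=[B/A; C; E/D; F] holding=-
step 5 (unstack(C, D)) [no-op]: towers=[B/A; C; E/D; F] holding=-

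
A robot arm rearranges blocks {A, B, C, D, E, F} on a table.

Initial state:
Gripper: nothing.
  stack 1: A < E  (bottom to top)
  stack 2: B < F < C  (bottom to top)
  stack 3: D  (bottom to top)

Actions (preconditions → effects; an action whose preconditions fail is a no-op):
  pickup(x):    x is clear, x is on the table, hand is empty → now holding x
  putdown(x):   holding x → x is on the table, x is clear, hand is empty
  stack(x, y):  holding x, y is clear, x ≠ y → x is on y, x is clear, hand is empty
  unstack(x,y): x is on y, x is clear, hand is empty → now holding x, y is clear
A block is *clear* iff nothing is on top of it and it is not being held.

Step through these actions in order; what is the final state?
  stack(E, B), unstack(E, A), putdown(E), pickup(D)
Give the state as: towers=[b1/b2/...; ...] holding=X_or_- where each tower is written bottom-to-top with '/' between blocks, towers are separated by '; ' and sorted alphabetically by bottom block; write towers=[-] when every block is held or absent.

step 1 (stack(E, B)) [no-op]: towers=[A/E; B/F/C; D] holding=-
step 2 (unstack(E, A)): towers=[A; B/F/C; D] holding=E
step 3 (putdown(E)): towers=[A; B/F/C; D; E] holding=-
step 4 (pickup(D)): towers=[A; B/F/C; E] holding=D

towers=[A; B/F/C; E] holding=D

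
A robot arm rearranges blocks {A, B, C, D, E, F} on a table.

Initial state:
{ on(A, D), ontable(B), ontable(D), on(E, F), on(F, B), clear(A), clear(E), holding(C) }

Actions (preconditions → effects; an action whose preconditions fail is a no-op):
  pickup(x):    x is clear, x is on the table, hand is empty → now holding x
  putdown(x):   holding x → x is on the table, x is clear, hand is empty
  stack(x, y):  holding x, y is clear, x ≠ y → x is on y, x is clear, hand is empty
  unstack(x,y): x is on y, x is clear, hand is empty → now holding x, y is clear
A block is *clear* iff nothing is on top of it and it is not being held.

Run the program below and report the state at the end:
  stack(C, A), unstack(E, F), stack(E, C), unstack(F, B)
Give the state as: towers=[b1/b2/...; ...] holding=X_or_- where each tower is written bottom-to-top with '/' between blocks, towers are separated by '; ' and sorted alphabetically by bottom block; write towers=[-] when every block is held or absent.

step 1 (stack(C, A)): towers=[B/F/E; D/A/C] holding=-
step 2 (unstack(E, F)): towers=[B/F; D/A/C] holding=E
step 3 (stack(E, C)): towers=[B/F; D/A/C/E] holding=-
step 4 (unstack(F, B)): towers=[B; D/A/C/E] holding=F

towers=[B; D/A/C/E] holding=F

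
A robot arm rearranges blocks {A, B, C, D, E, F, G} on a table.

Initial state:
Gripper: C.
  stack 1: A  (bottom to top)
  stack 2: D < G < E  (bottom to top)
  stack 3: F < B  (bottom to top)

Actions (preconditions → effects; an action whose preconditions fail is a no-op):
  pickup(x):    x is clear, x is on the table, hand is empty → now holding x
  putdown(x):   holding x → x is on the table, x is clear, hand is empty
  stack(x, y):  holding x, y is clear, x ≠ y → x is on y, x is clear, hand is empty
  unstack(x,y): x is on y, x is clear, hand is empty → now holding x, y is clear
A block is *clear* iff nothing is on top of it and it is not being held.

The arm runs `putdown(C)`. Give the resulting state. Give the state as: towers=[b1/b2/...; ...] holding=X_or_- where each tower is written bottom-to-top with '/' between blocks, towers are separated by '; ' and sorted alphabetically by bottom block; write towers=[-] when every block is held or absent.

towers=[A; C; D/G/E; F/B] holding=-

before: towers=[A; D/G/E; F/B] holding=C
pre[putdown(C)]: holding(C) ok
all met → apply putdown(C)
after:  towers=[A; C; D/G/E; F/B] holding=-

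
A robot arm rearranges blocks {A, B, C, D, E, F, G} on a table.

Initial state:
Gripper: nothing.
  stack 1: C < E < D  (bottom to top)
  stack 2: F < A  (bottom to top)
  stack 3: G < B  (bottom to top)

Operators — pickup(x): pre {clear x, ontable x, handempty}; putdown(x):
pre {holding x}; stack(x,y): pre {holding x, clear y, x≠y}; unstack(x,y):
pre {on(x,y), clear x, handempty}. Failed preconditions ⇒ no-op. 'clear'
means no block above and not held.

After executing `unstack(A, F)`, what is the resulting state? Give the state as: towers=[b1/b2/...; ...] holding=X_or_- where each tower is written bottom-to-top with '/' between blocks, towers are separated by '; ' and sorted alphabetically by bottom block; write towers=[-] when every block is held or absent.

towers=[C/E/D; F; G/B] holding=A

before: towers=[C/E/D; F/A; G/B] holding=-
pre[unstack(A, F)]: on(A,F) ok, clear(A) ok, handempty ok
all met → apply unstack(A, F)
after:  towers=[C/E/D; F; G/B] holding=A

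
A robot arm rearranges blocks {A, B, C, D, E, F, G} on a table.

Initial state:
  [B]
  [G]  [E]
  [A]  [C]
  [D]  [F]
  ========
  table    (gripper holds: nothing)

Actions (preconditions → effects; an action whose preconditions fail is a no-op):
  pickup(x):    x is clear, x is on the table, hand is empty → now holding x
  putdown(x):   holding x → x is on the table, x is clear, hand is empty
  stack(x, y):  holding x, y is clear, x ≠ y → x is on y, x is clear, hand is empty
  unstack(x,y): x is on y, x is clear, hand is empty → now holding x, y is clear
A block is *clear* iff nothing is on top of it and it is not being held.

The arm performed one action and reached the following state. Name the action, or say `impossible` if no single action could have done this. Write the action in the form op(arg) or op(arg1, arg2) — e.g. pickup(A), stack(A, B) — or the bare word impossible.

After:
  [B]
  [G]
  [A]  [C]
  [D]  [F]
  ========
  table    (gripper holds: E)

unstack(E, C)

target: towers=[D/A/G/B; F/C] holding=E
     unstack(B, G) → towers=[D/A/G; F/C/E] holding=B
     unstack(E, C) → towers=[D/A/G/B; F/C] holding=E  ← match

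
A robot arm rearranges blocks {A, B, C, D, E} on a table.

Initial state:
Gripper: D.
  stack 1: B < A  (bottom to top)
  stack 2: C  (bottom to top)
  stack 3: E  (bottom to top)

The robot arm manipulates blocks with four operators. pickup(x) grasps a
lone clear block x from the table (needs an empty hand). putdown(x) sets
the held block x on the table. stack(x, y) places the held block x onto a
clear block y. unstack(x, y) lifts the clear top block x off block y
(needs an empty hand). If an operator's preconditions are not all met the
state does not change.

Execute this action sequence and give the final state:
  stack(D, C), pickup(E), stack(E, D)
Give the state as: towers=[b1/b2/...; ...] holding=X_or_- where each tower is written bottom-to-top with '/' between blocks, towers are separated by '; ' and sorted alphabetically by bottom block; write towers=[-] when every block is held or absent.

step 1 (stack(D, C)): towers=[B/A; C/D; E] holding=-
step 2 (pickup(E)): towers=[B/A; C/D] holding=E
step 3 (stack(E, D)): towers=[B/A; C/D/E] holding=-

towers=[B/A; C/D/E] holding=-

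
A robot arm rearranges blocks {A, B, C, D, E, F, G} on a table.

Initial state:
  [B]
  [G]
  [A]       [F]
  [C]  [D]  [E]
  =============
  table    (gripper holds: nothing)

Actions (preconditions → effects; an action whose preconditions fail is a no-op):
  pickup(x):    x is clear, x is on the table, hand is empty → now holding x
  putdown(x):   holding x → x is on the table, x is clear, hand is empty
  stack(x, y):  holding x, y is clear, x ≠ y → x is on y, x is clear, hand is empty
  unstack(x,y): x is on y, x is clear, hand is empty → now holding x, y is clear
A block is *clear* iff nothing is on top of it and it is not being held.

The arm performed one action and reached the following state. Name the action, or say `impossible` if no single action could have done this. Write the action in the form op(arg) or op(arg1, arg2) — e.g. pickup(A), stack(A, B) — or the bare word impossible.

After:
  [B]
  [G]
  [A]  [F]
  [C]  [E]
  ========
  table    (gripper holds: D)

pickup(D)

target: towers=[C/A/G/B; E/F] holding=D
     unstack(B, G) → towers=[C/A/G; D; E/F] holding=B
     unstack(F, E) → towers=[C/A/G/B; D; E] holding=F
         pickup(D) → towers=[C/A/G/B; E/F] holding=D  ← match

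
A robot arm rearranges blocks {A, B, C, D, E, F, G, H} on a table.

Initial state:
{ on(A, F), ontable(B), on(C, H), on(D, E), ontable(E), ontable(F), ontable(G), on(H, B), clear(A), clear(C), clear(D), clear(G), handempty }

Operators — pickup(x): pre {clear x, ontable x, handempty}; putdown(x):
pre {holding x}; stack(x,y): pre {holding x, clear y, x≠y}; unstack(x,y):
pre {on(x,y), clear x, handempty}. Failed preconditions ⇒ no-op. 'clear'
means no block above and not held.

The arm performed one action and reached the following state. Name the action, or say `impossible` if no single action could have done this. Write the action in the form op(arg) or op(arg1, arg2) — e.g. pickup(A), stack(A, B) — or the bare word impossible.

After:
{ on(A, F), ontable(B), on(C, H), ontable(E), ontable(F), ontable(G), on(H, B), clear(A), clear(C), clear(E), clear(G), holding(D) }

unstack(D, E)

target: towers=[B/H/C; E; F/A; G] holding=D
         pickup(G) → towers=[B/H/C; E/D; F/A] holding=G
     unstack(A, F) → towers=[B/H/C; E/D; F; G] holding=A
     unstack(D, E) → towers=[B/H/C; E; F/A; G] holding=D  ← match
     unstack(C, H) → towers=[B/H; E/D; F/A; G] holding=C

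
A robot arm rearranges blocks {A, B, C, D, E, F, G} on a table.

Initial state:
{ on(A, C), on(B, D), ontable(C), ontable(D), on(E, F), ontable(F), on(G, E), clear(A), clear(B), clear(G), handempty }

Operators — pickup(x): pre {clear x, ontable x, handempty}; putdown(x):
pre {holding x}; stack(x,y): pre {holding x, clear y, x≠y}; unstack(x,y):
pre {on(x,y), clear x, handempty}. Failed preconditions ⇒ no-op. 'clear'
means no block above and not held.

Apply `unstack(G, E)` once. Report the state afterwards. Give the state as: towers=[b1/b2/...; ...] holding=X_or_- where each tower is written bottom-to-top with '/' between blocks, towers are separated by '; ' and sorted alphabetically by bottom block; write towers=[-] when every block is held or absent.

towers=[C/A; D/B; F/E] holding=G

before: towers=[C/A; D/B; F/E/G] holding=-
pre[unstack(G, E)]: on(G,E) ok, clear(G) ok, handempty ok
all met → apply unstack(G, E)
after:  towers=[C/A; D/B; F/E] holding=G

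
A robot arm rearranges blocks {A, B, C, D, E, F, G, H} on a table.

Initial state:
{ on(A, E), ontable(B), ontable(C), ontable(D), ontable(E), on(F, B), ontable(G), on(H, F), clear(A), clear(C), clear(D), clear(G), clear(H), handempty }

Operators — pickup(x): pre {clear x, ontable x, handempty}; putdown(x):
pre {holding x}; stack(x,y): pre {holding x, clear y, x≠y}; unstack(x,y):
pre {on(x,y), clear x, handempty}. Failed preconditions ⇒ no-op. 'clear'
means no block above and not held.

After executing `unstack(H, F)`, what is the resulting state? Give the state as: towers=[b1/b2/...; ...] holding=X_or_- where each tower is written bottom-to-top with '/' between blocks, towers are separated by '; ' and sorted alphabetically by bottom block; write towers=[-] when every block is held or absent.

before: towers=[B/F/H; C; D; E/A; G] holding=-
pre[unstack(H, F)]: on(H,F) ok, clear(H) ok, handempty ok
all met → apply unstack(H, F)
after:  towers=[B/F; C; D; E/A; G] holding=H

towers=[B/F; C; D; E/A; G] holding=H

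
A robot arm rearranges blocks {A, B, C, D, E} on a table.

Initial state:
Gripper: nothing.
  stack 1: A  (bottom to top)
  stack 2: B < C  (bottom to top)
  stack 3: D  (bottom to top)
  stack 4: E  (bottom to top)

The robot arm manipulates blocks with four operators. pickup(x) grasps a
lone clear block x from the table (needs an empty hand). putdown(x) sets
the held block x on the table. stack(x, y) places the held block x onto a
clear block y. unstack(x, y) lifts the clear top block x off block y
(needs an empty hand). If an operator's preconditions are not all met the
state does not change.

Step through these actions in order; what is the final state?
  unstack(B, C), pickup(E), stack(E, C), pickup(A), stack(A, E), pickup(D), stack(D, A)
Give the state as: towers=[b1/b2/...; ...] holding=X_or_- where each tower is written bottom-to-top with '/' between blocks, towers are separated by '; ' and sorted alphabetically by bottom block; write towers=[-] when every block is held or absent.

towers=[B/C/E/A/D] holding=-

step 1 (unstack(B, C)) [no-op]: towers=[A; B/C; D; E] holding=-
step 2 (pickup(E)): towers=[A; B/C; D] holding=E
step 3 (stack(E, C)): towers=[A; B/C/E; D] holding=-
step 4 (pickup(A)): towers=[B/C/E; D] holding=A
step 5 (stack(A, E)): towers=[B/C/E/A; D] holding=-
step 6 (pickup(D)): towers=[B/C/E/A] holding=D
step 7 (stack(D, A)): towers=[B/C/E/A/D] holding=-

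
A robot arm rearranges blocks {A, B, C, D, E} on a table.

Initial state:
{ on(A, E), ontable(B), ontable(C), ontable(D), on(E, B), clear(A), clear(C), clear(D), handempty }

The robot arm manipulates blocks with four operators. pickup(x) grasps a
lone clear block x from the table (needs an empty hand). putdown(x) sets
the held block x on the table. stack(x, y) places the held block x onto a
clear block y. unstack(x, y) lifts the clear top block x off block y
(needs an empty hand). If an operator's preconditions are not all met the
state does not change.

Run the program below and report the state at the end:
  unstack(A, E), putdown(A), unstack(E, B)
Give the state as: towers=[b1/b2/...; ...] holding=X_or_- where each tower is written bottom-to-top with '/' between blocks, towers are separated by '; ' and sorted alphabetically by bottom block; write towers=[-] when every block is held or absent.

towers=[A; B; C; D] holding=E

step 1 (unstack(A, E)): towers=[B/E; C; D] holding=A
step 2 (putdown(A)): towers=[A; B/E; C; D] holding=-
step 3 (unstack(E, B)): towers=[A; B; C; D] holding=E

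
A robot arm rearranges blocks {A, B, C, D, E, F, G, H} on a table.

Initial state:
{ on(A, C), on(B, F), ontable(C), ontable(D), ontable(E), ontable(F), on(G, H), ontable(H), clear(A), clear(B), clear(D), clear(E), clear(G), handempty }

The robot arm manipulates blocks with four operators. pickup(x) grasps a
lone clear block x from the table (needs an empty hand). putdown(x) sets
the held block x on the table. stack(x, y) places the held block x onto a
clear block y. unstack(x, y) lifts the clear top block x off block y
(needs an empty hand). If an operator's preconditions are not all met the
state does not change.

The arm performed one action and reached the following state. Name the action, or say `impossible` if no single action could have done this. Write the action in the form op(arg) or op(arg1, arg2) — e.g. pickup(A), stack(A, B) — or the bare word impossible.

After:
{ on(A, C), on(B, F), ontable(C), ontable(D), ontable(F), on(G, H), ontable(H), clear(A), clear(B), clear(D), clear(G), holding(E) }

target: towers=[C/A; D; F/B; H/G] holding=E
     unstack(G, H) → towers=[C/A; D; E; F/B; H] holding=G
     unstack(A, C) → towers=[C; D; E; F/B; H/G] holding=A
         pickup(E) → towers=[C/A; D; F/B; H/G] holding=E  ← match
     unstack(B, F) → towers=[C/A; D; E; F; H/G] holding=B
         pickup(D) → towers=[C/A; E; F/B; H/G] holding=D

pickup(E)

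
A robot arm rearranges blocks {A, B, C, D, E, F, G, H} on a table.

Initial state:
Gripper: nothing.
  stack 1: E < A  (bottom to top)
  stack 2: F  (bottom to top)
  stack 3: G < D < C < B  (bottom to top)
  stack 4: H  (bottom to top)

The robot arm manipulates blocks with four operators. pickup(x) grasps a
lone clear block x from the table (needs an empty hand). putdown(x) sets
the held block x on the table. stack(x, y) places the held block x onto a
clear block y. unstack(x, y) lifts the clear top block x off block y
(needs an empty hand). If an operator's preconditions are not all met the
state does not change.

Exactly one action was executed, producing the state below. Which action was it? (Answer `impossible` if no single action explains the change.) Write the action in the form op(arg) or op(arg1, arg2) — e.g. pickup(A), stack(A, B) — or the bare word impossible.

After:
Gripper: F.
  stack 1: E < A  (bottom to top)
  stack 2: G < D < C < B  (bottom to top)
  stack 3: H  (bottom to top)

target: towers=[E/A; G/D/C/B; H] holding=F
     unstack(A, E) → towers=[E; F; G/D/C/B; H] holding=A
         pickup(H) → towers=[E/A; F; G/D/C/B] holding=H
     unstack(B, C) → towers=[E/A; F; G/D/C; H] holding=B
         pickup(F) → towers=[E/A; G/D/C/B; H] holding=F  ← match

pickup(F)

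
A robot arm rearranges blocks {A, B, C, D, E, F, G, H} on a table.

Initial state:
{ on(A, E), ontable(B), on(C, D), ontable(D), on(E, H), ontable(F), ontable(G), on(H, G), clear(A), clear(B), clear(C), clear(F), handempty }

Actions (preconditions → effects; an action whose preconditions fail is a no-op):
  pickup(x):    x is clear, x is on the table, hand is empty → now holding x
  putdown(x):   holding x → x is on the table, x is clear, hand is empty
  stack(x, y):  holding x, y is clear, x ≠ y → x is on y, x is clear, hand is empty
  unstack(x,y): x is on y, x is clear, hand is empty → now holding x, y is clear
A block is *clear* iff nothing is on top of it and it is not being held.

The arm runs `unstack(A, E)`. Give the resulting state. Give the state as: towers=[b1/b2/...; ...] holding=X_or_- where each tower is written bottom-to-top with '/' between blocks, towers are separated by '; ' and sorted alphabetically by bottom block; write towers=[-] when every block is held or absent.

towers=[B; D/C; F; G/H/E] holding=A

before: towers=[B; D/C; F; G/H/E/A] holding=-
pre[unstack(A, E)]: on(A,E) ✓, clear(A) ✓, handempty ✓
all met → apply unstack(A, E)
after:  towers=[B; D/C; F; G/H/E] holding=A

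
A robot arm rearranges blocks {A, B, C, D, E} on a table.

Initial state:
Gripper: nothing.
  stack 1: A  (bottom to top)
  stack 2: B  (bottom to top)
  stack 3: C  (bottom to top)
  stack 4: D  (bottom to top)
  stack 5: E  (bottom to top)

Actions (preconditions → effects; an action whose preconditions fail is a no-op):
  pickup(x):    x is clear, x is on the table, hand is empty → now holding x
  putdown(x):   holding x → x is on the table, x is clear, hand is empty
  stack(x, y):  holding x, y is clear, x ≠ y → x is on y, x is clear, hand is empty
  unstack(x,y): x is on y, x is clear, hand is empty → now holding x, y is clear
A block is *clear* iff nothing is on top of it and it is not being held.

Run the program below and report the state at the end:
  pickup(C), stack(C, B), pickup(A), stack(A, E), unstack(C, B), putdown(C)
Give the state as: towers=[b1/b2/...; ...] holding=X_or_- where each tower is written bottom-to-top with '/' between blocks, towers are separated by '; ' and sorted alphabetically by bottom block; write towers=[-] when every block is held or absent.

step 1 (pickup(C)): towers=[A; B; D; E] holding=C
step 2 (stack(C, B)): towers=[A; B/C; D; E] holding=-
step 3 (pickup(A)): towers=[B/C; D; E] holding=A
step 4 (stack(A, E)): towers=[B/C; D; E/A] holding=-
step 5 (unstack(C, B)): towers=[B; D; E/A] holding=C
step 6 (putdown(C)): towers=[B; C; D; E/A] holding=-

towers=[B; C; D; E/A] holding=-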